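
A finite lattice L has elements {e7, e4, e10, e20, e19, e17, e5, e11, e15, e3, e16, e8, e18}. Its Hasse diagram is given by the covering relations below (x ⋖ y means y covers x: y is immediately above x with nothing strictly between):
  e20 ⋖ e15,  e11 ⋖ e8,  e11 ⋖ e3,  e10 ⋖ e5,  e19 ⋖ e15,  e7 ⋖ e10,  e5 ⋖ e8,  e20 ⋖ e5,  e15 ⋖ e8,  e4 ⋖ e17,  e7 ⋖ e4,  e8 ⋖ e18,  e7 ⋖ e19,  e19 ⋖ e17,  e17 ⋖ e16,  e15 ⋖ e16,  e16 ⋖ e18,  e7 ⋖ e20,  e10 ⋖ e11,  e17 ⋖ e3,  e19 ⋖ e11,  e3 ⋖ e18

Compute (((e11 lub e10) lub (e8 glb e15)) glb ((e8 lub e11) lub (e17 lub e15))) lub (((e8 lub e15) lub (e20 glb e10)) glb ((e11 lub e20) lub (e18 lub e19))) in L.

e8

e11 ∨ e10 = e11
e8 ∧ e15 = e15
e11 ∨ e15 = e8
e8 ∨ e11 = e8
e17 ∨ e15 = e16
e8 ∨ e16 = e18
e8 ∧ e18 = e8
e8 ∨ e15 = e8
e20 ∧ e10 = e7
e8 ∨ e7 = e8
e11 ∨ e20 = e8
e18 ∨ e19 = e18
e8 ∨ e18 = e18
e8 ∧ e18 = e8
e8 ∨ e8 = e8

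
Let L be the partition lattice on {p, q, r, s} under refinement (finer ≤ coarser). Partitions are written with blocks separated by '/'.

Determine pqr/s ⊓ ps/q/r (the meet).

The meet (common refinement) of pqr/s and ps/q/r intersects blocks pairwise, giving p/q/r/s.

p/q/r/s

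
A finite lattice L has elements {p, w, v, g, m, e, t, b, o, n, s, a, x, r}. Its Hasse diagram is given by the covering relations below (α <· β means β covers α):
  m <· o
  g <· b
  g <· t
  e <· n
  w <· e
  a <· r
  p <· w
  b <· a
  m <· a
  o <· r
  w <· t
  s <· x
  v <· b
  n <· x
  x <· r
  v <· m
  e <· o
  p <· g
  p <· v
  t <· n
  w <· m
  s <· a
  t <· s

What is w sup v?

m

Common upper bounds of {w, v}: a, m, o, r.
The least among these is m.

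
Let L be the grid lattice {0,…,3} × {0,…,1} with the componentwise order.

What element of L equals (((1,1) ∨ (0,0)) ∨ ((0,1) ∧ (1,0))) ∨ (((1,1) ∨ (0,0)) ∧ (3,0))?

(1,1) ∨ (0,0) = (1,1)
(0,1) ∧ (1,0) = (0,0)
(1,1) ∨ (0,0) = (1,1)
(1,1) ∨ (0,0) = (1,1)
(1,1) ∧ (3,0) = (1,0)
(1,1) ∨ (1,0) = (1,1)

(1,1)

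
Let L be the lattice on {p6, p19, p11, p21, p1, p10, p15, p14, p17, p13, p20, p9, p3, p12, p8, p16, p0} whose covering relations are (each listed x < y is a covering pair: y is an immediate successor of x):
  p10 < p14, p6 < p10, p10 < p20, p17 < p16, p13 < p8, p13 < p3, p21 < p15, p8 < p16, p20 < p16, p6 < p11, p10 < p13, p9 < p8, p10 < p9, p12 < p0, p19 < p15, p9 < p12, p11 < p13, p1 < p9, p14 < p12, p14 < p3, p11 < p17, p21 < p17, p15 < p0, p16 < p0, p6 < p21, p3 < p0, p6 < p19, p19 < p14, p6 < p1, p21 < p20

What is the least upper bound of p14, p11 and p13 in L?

Common upper bounds of {p14, p11, p13}: p0, p3.
The least among these is p3.

p3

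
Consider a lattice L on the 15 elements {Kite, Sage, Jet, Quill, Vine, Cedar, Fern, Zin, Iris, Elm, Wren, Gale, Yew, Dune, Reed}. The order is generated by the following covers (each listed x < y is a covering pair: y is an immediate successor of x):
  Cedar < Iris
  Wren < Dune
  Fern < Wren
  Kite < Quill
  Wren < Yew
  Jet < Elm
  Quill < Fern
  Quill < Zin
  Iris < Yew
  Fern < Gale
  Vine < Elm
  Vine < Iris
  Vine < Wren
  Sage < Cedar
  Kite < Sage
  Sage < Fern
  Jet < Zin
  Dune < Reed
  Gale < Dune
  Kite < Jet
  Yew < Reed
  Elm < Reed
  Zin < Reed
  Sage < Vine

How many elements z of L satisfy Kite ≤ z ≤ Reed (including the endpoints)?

15

The interval [Kite, Reed] = {Cedar, Dune, Elm, Fern, Gale, Iris, Jet, Kite, Quill, Reed, Sage, Vine, Wren, Yew, Zin}, which has 15 elements.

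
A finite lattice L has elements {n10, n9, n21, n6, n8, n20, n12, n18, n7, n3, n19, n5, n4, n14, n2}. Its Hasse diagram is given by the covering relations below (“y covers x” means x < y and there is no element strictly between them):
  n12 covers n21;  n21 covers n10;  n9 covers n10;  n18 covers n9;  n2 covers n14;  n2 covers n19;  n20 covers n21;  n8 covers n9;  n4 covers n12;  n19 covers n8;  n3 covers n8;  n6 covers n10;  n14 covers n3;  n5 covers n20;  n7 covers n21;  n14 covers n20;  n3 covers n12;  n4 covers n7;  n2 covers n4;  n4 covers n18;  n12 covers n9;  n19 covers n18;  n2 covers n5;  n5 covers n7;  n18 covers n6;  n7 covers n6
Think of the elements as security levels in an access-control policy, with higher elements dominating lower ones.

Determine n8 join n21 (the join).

n3

Common upper bounds of {n8, n21}: n14, n2, n3.
The least among these is n3.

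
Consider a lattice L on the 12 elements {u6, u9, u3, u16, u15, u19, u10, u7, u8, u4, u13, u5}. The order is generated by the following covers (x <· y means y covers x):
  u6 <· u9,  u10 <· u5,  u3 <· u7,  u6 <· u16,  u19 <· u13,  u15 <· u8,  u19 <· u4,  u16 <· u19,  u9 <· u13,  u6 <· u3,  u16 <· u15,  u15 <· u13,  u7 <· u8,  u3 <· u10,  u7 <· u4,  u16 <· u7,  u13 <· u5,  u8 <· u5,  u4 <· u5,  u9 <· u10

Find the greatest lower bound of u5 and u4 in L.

Common lower bounds of {u5, u4}: u16, u19, u3, u4, u6, u7.
The greatest among these is u4.

u4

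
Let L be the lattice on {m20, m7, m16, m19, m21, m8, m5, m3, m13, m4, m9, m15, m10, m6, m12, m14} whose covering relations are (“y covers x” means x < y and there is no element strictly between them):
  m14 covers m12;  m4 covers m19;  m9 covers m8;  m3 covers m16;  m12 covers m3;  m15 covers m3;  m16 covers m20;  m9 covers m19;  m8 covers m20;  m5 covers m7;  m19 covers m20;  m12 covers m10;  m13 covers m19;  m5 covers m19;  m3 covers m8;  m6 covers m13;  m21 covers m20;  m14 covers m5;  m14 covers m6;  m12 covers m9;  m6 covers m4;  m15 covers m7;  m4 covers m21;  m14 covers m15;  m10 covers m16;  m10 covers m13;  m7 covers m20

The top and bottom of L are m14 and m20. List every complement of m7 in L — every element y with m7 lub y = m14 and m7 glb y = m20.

Need y with m7 ∨ y = m14 and m7 ∧ y = m20.
Checking each element gives: m10, m12, m13, m21, m4, m6, m9.

m10, m12, m13, m21, m4, m6, m9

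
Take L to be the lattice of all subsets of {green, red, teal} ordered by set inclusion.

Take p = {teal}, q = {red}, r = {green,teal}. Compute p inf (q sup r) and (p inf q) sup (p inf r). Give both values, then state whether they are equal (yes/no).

{teal}; {teal}; yes

q sup r = {green,red,teal}, so p inf (q sup r) = {teal} inf {green,red,teal} = {teal}.
p inf q = ∅ and p inf r = {teal}, so (p inf q) sup (p inf r) = ∅ sup {teal} = {teal}.
Equal: yes.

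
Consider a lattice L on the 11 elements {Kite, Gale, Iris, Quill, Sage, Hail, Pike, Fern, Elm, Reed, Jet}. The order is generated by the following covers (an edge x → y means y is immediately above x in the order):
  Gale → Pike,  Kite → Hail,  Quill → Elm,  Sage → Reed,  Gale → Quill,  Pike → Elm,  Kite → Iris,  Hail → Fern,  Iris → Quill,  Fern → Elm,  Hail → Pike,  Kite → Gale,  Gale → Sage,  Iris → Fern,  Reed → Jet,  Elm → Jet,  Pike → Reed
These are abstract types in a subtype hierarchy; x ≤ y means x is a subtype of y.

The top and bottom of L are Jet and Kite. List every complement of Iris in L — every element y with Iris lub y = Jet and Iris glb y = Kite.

Need y with Iris ∨ y = Jet and Iris ∧ y = Kite.
Checking each element gives: Reed, Sage.

Reed, Sage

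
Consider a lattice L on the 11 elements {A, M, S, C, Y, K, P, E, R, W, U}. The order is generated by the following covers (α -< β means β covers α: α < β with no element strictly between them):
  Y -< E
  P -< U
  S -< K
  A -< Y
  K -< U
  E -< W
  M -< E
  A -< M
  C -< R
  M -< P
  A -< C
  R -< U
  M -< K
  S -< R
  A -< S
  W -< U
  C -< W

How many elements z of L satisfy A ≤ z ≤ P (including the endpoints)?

The interval [A, P] = {A, M, P}, which has 3 elements.

3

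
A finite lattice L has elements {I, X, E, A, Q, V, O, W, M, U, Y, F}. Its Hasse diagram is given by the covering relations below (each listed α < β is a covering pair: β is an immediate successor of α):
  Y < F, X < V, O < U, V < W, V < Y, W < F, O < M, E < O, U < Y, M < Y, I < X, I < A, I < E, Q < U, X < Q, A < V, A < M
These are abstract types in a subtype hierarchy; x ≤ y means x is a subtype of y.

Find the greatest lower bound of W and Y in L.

V

Common lower bounds of {W, Y}: A, I, V, X.
The greatest among these is V.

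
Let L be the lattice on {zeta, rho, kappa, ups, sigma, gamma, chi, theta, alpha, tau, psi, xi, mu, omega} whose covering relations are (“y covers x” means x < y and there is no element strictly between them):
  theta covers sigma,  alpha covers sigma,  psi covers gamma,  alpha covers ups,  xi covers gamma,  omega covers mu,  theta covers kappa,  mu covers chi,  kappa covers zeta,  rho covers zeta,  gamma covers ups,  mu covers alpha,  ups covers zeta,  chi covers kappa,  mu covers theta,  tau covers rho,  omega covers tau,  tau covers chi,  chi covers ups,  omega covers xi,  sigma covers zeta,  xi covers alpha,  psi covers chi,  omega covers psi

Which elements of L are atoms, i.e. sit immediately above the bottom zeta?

kappa, rho, sigma, ups

The atoms are exactly the elements that cover zeta: kappa, rho, sigma, ups.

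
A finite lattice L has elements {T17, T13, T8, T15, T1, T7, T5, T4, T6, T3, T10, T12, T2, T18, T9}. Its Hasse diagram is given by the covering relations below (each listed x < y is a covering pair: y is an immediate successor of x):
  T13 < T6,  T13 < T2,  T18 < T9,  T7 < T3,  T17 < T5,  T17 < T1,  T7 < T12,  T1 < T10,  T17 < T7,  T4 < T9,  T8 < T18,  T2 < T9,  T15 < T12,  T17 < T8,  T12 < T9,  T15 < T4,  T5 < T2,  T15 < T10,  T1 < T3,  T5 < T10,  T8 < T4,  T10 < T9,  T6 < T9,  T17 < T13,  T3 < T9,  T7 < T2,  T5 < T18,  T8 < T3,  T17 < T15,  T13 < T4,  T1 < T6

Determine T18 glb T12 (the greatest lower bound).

T17

Common lower bounds of {T18, T12}: T17.
The greatest among these is T17.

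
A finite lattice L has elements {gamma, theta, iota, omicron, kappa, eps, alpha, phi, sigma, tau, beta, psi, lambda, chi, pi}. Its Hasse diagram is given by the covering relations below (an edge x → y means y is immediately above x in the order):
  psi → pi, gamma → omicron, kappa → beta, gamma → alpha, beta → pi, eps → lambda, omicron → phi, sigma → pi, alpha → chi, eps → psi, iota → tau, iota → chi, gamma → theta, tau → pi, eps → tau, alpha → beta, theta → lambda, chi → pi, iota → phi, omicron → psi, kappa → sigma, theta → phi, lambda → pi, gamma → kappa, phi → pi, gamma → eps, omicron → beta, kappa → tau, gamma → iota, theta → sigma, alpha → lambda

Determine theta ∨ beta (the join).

pi

Common upper bounds of {theta, beta}: pi.
The least among these is pi.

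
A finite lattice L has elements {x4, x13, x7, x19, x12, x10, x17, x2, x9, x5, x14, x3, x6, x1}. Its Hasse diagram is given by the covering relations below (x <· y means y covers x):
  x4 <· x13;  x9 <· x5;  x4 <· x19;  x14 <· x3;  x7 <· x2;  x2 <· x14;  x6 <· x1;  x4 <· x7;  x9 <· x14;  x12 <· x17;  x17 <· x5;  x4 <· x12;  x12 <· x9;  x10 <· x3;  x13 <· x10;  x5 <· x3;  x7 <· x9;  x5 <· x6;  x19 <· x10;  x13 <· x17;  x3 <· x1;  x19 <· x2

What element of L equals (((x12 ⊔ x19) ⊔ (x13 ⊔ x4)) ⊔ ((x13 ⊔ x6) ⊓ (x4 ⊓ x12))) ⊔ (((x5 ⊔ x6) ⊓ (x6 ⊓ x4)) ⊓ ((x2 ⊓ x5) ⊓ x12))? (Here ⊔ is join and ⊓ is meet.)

x12 ∨ x19 = x14
x13 ∨ x4 = x13
x14 ∨ x13 = x3
x13 ∨ x6 = x6
x4 ∧ x12 = x4
x6 ∧ x4 = x4
x3 ∨ x4 = x3
x5 ∨ x6 = x6
x6 ∧ x4 = x4
x6 ∧ x4 = x4
x2 ∧ x5 = x7
x7 ∧ x12 = x4
x4 ∧ x4 = x4
x3 ∨ x4 = x3

x3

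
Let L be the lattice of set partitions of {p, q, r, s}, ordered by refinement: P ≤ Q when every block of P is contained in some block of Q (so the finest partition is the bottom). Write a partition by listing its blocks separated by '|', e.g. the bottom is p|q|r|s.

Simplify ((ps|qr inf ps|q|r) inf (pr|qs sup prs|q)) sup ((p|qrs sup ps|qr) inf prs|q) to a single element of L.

prs|q

ps|qr ∧ ps|q|r = ps|q|r
pr|qs ∨ prs|q = pqrs
ps|q|r ∧ pqrs = ps|q|r
p|qrs ∨ ps|qr = pqrs
pqrs ∧ prs|q = prs|q
ps|q|r ∨ prs|q = prs|q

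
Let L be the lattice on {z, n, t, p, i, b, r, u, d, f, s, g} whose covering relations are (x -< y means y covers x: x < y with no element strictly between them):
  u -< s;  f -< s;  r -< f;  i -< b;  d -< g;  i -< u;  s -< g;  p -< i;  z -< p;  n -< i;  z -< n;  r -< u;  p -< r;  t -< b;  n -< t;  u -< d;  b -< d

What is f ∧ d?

r

Common lower bounds of {f, d}: p, r, z.
The greatest among these is r.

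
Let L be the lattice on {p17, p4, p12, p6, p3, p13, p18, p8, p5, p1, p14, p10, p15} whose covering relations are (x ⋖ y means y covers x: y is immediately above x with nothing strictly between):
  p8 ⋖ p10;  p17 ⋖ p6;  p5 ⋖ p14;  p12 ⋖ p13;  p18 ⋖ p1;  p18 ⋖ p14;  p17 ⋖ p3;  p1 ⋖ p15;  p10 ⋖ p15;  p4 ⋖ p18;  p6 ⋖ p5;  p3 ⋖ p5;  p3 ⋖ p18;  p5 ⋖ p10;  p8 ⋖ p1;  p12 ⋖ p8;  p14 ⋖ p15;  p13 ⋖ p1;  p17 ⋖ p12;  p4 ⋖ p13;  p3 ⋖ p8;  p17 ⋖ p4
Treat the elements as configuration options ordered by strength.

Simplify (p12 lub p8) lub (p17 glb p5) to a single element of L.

p12 ∨ p8 = p8
p17 ∧ p5 = p17
p8 ∨ p17 = p8

p8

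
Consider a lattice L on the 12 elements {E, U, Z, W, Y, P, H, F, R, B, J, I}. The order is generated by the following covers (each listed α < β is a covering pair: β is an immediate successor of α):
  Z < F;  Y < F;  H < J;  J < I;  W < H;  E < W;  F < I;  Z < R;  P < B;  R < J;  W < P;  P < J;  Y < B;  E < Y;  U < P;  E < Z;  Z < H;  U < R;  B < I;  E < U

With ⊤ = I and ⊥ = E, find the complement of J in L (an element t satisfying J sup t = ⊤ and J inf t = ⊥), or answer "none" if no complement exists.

Need t with J ∨ t = I and J ∧ t = E.
Checking each element gives: Y.

Y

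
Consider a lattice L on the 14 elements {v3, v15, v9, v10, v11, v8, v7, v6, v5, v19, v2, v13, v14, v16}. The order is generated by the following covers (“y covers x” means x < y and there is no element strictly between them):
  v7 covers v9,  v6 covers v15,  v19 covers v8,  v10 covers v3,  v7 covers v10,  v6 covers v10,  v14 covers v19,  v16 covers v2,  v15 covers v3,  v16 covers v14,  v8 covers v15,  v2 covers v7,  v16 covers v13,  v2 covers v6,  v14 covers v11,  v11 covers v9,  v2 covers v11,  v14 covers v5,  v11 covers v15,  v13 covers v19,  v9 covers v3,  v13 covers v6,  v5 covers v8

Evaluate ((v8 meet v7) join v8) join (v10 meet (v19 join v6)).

v8 ∧ v7 = v3
v3 ∨ v8 = v8
v19 ∨ v6 = v13
v10 ∧ v13 = v10
v8 ∨ v10 = v13

v13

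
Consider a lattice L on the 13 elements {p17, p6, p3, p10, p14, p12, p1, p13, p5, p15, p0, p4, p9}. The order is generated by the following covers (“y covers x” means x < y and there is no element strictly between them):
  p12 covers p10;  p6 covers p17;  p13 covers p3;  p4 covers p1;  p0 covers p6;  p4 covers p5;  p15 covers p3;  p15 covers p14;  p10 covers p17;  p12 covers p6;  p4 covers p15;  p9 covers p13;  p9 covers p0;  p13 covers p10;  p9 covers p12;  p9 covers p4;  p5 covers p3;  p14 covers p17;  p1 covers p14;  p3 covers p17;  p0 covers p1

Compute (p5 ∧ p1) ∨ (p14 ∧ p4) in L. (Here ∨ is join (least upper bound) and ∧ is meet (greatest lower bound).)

p5 ∧ p1 = p17
p14 ∧ p4 = p14
p17 ∨ p14 = p14

p14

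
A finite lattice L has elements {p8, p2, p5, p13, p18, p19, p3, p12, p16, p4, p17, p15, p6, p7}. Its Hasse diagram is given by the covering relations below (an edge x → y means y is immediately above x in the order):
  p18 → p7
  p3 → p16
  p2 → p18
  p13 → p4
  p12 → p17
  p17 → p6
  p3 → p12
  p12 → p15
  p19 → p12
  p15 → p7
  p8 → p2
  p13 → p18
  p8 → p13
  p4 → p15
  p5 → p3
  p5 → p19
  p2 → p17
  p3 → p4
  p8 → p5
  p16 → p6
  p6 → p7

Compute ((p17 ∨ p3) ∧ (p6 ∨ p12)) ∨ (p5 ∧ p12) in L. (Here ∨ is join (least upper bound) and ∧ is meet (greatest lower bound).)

p17 ∨ p3 = p17
p6 ∨ p12 = p6
p17 ∧ p6 = p17
p5 ∧ p12 = p5
p17 ∨ p5 = p17

p17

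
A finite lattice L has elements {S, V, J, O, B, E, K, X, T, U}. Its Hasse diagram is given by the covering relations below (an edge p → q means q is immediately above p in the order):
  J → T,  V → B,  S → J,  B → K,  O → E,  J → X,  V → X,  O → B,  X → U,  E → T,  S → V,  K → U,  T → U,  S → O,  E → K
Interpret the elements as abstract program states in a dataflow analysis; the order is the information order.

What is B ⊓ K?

B

Common lower bounds of {B, K}: B, O, S, V.
The greatest among these is B.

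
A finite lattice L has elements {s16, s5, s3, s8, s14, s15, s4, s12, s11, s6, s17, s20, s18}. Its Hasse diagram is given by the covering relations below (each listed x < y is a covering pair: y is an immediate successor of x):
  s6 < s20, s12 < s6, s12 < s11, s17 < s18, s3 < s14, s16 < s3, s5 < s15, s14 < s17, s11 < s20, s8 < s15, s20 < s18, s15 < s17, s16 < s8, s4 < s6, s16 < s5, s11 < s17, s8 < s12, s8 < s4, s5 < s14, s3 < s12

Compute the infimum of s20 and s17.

s11

Common lower bounds of {s20, s17}: s11, s12, s16, s3, s8.
The greatest among these is s11.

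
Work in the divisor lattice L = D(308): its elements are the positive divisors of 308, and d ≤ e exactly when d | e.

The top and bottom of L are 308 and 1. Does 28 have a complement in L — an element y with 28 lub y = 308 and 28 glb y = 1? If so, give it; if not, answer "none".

11

Need y with 28 ∨ y = 308 and 28 ∧ y = 1.
Checking each element gives: 11.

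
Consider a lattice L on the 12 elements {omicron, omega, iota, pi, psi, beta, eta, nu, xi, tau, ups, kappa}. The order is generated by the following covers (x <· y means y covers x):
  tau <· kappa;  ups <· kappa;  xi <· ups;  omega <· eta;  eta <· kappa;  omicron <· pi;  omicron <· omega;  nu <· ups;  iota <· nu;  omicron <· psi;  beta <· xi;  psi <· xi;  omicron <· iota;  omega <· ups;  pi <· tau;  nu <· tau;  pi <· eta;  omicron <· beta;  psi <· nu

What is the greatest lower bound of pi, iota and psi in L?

omicron

Common lower bounds of {pi, iota, psi}: omicron.
The greatest among these is omicron.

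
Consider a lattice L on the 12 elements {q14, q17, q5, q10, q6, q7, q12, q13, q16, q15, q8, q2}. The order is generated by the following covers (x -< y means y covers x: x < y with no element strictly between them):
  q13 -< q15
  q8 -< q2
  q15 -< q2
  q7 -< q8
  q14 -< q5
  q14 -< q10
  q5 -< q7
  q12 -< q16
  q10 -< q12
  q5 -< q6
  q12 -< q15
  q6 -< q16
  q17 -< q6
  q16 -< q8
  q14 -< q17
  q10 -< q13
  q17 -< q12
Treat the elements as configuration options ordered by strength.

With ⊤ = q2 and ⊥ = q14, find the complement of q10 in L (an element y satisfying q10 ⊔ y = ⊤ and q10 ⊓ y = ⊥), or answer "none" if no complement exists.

For every candidate y, either q10 ∨ y ≠ q2 or q10 ∧ y ≠ q14; no complement exists.

none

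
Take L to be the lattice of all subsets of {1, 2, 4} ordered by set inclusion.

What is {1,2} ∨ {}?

{1,2}

Under ⊆, join is union: {1,2} ∪ {} = {1,2}.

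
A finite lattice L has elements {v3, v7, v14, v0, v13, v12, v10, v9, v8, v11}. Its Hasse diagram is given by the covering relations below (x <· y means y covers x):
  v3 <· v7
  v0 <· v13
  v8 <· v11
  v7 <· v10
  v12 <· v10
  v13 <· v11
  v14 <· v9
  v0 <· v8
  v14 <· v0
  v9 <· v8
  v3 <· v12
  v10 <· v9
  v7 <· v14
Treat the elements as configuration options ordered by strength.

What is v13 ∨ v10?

v11

Common upper bounds of {v13, v10}: v11.
The least among these is v11.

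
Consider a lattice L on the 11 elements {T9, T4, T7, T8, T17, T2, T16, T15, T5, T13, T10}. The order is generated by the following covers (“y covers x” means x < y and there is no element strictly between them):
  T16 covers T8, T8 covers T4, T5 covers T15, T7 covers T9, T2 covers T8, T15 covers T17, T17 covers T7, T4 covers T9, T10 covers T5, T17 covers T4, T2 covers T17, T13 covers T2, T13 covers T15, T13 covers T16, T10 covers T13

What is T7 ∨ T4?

T17

Common upper bounds of {T7, T4}: T10, T13, T15, T17, T2, T5.
The least among these is T17.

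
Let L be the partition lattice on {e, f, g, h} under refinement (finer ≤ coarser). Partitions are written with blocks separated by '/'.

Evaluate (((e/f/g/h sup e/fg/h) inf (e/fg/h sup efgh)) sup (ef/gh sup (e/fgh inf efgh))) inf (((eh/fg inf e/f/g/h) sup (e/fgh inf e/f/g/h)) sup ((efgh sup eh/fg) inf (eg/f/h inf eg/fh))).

eg/f/h

e/f/g/h ∨ e/fg/h = e/fg/h
e/fg/h ∨ efgh = efgh
e/fg/h ∧ efgh = e/fg/h
e/fgh ∧ efgh = e/fgh
ef/gh ∨ e/fgh = efgh
e/fg/h ∨ efgh = efgh
eh/fg ∧ e/f/g/h = e/f/g/h
e/fgh ∧ e/f/g/h = e/f/g/h
e/f/g/h ∨ e/f/g/h = e/f/g/h
efgh ∨ eh/fg = efgh
eg/f/h ∧ eg/fh = eg/f/h
efgh ∧ eg/f/h = eg/f/h
e/f/g/h ∨ eg/f/h = eg/f/h
efgh ∧ eg/f/h = eg/f/h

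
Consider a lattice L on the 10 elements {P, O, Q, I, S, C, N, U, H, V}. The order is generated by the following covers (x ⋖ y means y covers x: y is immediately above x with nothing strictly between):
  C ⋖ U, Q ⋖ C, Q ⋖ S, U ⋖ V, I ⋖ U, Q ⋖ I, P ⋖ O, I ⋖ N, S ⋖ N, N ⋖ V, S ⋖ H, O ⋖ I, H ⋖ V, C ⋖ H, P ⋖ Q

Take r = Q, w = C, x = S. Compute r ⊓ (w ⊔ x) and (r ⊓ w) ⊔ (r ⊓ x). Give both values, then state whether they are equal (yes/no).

w ⊔ x = H, so r ⊓ (w ⊔ x) = Q ⊓ H = Q.
r ⊓ w = Q and r ⊓ x = Q, so (r ⊓ w) ⊔ (r ⊓ x) = Q ⊔ Q = Q.
Equal: yes.

Q; Q; yes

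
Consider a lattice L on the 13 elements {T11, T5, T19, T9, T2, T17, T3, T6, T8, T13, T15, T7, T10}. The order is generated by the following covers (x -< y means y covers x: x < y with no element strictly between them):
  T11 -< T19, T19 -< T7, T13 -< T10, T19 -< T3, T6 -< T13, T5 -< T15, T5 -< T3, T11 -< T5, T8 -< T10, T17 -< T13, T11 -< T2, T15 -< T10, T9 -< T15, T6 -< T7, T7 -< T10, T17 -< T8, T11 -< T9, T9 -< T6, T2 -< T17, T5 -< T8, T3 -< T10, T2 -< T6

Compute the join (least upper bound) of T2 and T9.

T6

Common upper bounds of {T2, T9}: T10, T13, T6, T7.
The least among these is T6.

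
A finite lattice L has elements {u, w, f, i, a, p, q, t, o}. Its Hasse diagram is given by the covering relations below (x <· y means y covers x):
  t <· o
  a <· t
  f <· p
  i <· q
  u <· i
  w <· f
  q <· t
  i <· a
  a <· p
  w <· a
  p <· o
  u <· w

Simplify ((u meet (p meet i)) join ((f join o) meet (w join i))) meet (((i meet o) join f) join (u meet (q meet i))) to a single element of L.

a

p ∧ i = i
u ∧ i = u
f ∨ o = o
w ∨ i = a
o ∧ a = a
u ∨ a = a
i ∧ o = i
i ∨ f = p
q ∧ i = i
u ∧ i = u
p ∨ u = p
a ∧ p = a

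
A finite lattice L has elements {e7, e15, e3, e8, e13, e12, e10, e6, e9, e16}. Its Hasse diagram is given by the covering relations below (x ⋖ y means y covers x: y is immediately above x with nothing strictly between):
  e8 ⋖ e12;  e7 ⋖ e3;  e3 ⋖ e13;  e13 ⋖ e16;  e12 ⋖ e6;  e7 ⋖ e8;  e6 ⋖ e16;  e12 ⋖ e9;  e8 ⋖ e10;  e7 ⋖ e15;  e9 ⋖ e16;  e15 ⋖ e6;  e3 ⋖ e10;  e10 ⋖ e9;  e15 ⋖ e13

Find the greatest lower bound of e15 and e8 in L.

Common lower bounds of {e15, e8}: e7.
The greatest among these is e7.

e7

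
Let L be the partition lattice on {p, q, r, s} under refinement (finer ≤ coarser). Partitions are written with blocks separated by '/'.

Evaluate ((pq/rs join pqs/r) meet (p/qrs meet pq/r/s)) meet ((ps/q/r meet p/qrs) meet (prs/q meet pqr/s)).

p/q/r/s

pq/rs ∨ pqs/r = pqrs
p/qrs ∧ pq/r/s = p/q/r/s
pqrs ∧ p/q/r/s = p/q/r/s
ps/q/r ∧ p/qrs = p/q/r/s
prs/q ∧ pqr/s = pr/q/s
p/q/r/s ∧ pr/q/s = p/q/r/s
p/q/r/s ∧ p/q/r/s = p/q/r/s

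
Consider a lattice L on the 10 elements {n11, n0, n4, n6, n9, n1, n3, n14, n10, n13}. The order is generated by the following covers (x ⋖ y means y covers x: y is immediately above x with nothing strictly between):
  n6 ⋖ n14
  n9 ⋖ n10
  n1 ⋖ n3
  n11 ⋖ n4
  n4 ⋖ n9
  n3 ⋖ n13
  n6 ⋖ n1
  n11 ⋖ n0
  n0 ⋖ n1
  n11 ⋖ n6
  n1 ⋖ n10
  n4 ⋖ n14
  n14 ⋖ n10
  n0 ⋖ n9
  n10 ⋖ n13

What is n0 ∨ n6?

Common upper bounds of {n0, n6}: n1, n10, n13, n3.
The least among these is n1.

n1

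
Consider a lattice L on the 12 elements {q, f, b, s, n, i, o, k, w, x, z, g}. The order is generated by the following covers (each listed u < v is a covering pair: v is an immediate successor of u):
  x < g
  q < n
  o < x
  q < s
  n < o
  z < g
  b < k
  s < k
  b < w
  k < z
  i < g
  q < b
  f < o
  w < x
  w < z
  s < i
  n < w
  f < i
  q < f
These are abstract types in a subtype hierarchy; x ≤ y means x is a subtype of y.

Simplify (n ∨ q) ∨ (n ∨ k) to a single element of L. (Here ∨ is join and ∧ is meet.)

z

n ∨ q = n
n ∨ k = z
n ∨ z = z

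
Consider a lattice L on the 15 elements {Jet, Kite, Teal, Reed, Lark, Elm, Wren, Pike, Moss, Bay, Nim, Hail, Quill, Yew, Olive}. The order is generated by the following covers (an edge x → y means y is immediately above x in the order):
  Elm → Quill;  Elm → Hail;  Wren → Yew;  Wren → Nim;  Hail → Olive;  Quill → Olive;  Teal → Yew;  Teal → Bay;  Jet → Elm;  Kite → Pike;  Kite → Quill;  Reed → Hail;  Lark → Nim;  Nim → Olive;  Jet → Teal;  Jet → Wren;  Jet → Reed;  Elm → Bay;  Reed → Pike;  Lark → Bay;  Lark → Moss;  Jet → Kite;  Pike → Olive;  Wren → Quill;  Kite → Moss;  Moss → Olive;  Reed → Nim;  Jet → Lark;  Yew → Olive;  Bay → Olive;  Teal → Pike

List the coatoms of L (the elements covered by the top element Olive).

Bay, Hail, Moss, Nim, Pike, Quill, Yew

The coatoms are exactly the elements covered by Olive: Bay, Hail, Moss, Nim, Pike, Quill, Yew.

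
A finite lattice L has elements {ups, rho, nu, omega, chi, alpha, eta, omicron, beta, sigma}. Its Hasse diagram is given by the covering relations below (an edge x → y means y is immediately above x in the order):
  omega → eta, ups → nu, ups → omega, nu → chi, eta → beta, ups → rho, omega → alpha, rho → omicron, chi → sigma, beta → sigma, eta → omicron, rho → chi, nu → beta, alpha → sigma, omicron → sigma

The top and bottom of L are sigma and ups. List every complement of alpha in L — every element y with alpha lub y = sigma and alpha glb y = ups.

chi, nu, rho

Need y with alpha ∨ y = sigma and alpha ∧ y = ups.
Checking each element gives: chi, nu, rho.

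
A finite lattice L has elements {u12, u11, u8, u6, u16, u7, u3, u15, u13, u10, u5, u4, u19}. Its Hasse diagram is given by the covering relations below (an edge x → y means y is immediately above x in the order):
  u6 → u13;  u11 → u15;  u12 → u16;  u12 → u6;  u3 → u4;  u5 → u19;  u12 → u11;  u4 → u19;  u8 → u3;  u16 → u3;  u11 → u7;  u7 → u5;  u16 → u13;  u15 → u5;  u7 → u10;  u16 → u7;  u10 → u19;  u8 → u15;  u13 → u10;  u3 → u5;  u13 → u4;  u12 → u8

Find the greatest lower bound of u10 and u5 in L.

Common lower bounds of {u10, u5}: u11, u12, u16, u7.
The greatest among these is u7.

u7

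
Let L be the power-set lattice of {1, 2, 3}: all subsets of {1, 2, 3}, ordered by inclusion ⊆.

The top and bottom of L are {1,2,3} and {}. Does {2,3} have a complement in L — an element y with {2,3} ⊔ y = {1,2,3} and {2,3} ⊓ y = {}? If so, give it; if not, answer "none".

{1}

Need y with {2,3} ∨ y = {1,2,3} and {2,3} ∧ y = {}.
Checking each element gives: {1}.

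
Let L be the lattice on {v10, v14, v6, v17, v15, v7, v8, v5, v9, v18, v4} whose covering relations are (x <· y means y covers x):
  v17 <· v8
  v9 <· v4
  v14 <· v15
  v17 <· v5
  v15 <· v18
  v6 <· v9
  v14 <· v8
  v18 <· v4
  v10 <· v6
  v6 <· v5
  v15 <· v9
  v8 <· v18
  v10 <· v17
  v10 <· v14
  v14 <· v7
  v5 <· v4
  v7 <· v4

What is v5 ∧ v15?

Common lower bounds of {v5, v15}: v10.
The greatest among these is v10.

v10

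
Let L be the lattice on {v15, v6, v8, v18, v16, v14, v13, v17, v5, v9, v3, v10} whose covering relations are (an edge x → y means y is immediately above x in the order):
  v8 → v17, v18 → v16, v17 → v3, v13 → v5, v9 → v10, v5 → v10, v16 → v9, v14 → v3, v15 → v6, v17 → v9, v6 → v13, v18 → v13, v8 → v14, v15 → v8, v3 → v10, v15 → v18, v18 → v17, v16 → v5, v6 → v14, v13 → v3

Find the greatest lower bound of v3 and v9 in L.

Common lower bounds of {v3, v9}: v15, v17, v18, v8.
The greatest among these is v17.

v17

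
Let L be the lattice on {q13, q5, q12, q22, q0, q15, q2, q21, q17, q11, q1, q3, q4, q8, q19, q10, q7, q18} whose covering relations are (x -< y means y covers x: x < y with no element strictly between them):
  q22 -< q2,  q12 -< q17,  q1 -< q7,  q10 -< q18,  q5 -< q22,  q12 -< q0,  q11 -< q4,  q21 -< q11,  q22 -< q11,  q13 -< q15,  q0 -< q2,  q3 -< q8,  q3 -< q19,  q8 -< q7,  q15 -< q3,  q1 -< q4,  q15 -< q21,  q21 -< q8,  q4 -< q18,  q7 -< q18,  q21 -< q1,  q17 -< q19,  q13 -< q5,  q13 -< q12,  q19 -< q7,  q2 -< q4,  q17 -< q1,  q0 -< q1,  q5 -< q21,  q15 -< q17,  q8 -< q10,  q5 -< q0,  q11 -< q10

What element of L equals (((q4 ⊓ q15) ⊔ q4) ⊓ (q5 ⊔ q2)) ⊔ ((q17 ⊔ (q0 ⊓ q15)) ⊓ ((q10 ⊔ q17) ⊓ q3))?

q4 ∧ q15 = q15
q15 ∨ q4 = q4
q5 ∨ q2 = q2
q4 ∧ q2 = q2
q0 ∧ q15 = q13
q17 ∨ q13 = q17
q10 ∨ q17 = q18
q18 ∧ q3 = q3
q17 ∧ q3 = q15
q2 ∨ q15 = q4

q4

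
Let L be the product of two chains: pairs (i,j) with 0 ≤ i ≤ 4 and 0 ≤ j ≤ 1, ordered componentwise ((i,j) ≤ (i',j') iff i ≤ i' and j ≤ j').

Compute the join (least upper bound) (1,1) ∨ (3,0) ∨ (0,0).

In a product of chains, the join is componentwise max, giving (3,1).

(3,1)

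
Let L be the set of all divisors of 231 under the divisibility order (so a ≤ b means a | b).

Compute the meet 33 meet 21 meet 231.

3

Common lower bounds of {33, 21, 231}: 1, 3.
The greatest among these is 3.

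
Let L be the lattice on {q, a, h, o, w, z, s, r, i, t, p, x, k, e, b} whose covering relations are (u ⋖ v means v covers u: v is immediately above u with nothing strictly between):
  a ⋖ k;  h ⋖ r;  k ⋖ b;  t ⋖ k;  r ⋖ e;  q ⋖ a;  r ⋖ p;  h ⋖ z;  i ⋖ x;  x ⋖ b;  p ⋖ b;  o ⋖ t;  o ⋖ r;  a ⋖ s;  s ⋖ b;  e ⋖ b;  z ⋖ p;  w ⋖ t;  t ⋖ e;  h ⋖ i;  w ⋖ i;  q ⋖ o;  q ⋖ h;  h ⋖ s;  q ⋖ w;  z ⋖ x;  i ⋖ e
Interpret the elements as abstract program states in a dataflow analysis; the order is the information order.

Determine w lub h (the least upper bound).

Common upper bounds of {w, h}: b, e, i, x.
The least among these is i.

i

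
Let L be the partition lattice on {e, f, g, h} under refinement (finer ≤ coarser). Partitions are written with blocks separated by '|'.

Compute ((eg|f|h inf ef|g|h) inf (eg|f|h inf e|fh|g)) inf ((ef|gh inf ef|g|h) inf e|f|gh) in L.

eg|f|h ∧ ef|g|h = e|f|g|h
eg|f|h ∧ e|fh|g = e|f|g|h
e|f|g|h ∧ e|f|g|h = e|f|g|h
ef|gh ∧ ef|g|h = ef|g|h
ef|g|h ∧ e|f|gh = e|f|g|h
e|f|g|h ∧ e|f|g|h = e|f|g|h

e|f|g|h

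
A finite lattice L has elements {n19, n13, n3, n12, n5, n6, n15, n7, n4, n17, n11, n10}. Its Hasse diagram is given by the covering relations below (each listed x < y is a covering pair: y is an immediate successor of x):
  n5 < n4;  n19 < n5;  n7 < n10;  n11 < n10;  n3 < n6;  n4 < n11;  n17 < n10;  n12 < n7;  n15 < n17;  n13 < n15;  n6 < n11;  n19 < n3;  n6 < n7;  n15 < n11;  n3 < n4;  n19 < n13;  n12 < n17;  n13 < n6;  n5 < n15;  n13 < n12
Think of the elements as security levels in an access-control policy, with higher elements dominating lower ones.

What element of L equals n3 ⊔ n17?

n10

n3 ∨ n17 = n10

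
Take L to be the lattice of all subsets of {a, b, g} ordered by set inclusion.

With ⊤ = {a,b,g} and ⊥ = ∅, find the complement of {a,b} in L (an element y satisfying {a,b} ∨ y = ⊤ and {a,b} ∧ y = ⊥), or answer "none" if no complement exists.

{g}

Need y with {a,b} ∨ y = {a,b,g} and {a,b} ∧ y = ∅.
Checking each element gives: {g}.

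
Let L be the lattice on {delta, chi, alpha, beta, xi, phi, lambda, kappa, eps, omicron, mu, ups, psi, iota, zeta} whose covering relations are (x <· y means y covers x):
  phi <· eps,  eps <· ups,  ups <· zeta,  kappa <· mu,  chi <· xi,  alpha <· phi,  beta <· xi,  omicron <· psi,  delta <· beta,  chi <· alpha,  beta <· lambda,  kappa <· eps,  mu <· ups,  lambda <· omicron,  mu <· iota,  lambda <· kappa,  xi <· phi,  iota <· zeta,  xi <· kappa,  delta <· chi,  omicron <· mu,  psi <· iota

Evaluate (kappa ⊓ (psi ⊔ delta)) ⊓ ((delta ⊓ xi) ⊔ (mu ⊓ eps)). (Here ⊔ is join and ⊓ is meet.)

psi ∨ delta = psi
kappa ∧ psi = lambda
delta ∧ xi = delta
mu ∧ eps = kappa
delta ∨ kappa = kappa
lambda ∧ kappa = lambda

lambda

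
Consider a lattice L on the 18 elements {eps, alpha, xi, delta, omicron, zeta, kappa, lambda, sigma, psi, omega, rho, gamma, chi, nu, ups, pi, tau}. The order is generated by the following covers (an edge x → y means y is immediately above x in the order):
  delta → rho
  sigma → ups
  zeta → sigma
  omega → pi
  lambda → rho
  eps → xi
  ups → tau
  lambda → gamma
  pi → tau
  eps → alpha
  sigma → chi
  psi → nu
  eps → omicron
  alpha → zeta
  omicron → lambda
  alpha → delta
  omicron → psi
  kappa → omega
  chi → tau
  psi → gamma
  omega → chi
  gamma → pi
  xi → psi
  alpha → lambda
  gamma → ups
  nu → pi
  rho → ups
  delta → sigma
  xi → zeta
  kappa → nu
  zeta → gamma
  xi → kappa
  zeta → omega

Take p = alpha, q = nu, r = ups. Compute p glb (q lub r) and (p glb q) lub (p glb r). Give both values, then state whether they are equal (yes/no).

alpha; alpha; yes

q lub r = tau, so p glb (q lub r) = alpha glb tau = alpha.
p glb q = eps and p glb r = alpha, so (p glb q) lub (p glb r) = eps lub alpha = alpha.
Equal: yes.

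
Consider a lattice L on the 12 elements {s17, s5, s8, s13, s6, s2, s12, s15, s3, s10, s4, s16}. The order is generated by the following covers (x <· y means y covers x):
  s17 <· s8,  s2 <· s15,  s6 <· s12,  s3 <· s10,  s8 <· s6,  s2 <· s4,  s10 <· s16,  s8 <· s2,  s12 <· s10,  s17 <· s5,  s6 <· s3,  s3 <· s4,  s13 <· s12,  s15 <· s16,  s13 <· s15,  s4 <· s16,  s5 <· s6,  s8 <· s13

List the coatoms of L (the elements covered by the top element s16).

s10, s15, s4

The coatoms are exactly the elements covered by s16: s10, s15, s4.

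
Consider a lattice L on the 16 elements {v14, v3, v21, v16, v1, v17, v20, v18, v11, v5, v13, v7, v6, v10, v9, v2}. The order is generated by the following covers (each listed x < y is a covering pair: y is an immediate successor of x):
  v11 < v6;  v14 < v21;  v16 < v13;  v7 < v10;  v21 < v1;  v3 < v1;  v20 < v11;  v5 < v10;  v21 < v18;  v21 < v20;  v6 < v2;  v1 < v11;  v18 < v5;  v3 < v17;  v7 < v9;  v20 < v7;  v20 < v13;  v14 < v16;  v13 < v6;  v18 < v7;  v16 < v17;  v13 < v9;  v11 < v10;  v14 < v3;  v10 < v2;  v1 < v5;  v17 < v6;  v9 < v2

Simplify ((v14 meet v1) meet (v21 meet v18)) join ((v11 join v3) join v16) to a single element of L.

v6

v14 ∧ v1 = v14
v21 ∧ v18 = v21
v14 ∧ v21 = v14
v11 ∨ v3 = v11
v11 ∨ v16 = v6
v14 ∨ v6 = v6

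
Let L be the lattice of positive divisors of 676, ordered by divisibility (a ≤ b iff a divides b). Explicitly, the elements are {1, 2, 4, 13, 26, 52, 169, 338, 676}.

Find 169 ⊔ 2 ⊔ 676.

676

Common upper bounds of {169, 2, 676}: 676.
The least among these is 676.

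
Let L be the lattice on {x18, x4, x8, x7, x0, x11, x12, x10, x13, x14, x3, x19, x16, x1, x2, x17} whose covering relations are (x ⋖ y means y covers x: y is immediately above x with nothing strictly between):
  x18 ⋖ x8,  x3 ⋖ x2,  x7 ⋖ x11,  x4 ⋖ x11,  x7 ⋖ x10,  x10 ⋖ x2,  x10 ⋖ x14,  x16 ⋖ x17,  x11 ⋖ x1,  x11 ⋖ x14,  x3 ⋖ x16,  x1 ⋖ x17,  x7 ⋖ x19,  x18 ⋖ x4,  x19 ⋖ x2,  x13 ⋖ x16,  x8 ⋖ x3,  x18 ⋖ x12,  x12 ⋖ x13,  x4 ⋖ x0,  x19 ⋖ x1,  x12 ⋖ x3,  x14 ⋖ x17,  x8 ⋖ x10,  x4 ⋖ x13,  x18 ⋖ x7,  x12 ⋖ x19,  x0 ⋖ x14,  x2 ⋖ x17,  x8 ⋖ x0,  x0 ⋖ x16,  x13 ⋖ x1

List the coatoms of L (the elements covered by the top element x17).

The coatoms are exactly the elements covered by x17: x1, x14, x16, x2.

x1, x14, x16, x2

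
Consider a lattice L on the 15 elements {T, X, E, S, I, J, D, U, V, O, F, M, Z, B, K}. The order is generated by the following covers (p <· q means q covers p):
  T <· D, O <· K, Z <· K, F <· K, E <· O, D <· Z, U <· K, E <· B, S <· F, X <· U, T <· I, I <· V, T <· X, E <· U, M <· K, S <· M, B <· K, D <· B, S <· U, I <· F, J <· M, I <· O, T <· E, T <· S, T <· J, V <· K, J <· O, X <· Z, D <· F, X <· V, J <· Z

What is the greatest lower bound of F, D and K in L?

D

Common lower bounds of {F, D, K}: D, T.
The greatest among these is D.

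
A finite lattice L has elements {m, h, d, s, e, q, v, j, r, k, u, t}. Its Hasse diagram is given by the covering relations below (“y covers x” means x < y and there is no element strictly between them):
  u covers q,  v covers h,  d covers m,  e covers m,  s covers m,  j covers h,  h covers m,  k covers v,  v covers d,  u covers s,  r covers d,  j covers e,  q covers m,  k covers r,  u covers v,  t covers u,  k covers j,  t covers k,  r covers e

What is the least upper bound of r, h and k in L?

Common upper bounds of {r, h, k}: k, t.
The least among these is k.

k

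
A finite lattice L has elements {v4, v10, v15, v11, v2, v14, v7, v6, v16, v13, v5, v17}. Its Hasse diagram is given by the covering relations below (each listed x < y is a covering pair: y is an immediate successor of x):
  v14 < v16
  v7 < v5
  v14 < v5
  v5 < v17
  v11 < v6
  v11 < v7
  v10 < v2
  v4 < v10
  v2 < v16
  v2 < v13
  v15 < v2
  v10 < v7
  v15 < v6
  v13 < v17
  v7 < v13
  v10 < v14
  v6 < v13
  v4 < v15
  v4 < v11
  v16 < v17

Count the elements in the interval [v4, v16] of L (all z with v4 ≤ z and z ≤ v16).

6

The interval [v4, v16] = {v10, v14, v15, v16, v2, v4}, which has 6 elements.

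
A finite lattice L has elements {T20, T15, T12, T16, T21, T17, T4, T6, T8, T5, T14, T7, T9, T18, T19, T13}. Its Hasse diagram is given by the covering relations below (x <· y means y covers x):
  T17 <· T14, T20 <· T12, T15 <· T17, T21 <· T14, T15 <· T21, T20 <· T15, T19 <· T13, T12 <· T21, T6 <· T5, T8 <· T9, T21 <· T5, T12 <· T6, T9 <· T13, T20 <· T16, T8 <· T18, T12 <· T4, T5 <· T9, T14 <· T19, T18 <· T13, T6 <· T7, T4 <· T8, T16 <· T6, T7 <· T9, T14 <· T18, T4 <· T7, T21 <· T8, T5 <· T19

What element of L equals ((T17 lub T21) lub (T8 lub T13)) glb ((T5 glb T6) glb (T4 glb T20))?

T20

T17 ∨ T21 = T14
T8 ∨ T13 = T13
T14 ∨ T13 = T13
T5 ∧ T6 = T6
T4 ∧ T20 = T20
T6 ∧ T20 = T20
T13 ∧ T20 = T20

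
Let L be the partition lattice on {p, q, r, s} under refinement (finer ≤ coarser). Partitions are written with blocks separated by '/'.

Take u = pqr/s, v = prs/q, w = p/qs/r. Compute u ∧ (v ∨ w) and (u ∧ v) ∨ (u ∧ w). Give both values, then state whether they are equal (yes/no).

v ∨ w = pqrs, so u ∧ (v ∨ w) = pqr/s ∧ pqrs = pqr/s.
u ∧ v = pr/q/s and u ∧ w = p/q/r/s, so (u ∧ v) ∨ (u ∧ w) = pr/q/s ∨ p/q/r/s = pr/q/s.
Equal: no.

pqr/s; pr/q/s; no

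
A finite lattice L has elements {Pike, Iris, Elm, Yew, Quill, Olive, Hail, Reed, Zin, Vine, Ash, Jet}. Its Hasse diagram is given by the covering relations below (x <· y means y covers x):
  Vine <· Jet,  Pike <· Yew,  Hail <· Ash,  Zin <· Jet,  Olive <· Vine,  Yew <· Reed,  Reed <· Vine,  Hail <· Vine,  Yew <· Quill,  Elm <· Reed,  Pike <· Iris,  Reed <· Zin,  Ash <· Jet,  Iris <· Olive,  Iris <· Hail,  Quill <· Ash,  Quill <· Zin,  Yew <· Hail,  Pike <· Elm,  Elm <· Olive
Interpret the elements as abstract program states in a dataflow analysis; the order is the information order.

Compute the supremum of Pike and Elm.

Elm

Common upper bounds of {Pike, Elm}: Elm, Jet, Olive, Reed, Vine, Zin.
The least among these is Elm.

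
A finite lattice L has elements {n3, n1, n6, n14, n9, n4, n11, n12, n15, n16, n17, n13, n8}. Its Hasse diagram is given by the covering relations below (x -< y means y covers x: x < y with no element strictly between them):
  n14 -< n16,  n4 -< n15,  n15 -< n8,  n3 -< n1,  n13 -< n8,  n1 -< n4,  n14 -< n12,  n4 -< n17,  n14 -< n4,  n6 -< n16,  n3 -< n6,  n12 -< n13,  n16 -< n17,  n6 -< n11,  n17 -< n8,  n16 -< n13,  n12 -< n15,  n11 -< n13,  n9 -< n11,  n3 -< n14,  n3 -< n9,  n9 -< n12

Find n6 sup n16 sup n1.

Common upper bounds of {n6, n16, n1}: n17, n8.
The least among these is n17.

n17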